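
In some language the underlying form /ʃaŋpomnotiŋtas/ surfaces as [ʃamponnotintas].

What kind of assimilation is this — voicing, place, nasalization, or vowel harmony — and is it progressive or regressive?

place assimilation, regressive

/ŋ/→[m] /m/→[n] /ŋ/→[n].
Each target copies a feature from the following segment, so the direction is regressive.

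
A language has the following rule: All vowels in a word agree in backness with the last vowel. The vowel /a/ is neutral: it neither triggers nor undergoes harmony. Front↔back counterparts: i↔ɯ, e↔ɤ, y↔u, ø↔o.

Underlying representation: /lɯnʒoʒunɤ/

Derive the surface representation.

[lɯnʒoʒunɤ]

no segment meets the rule's conditions; no change.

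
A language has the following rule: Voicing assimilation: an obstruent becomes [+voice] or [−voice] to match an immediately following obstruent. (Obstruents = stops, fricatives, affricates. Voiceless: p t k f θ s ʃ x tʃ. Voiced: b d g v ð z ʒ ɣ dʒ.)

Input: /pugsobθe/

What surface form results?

[puksopθe]

/g/ before /s/ (voiceless) → [k]
/b/ before /θ/ (voiceless) → [p]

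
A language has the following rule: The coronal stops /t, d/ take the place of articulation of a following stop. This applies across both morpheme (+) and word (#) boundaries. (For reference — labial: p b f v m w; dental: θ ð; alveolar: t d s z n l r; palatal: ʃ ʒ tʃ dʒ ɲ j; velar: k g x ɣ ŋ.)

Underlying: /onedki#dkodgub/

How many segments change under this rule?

3

/d/ before /k/ (velar) → [g]
/d/ before /k/ (velar) → [g]
/d/ before /g/ (velar) → [g]
3 segments change.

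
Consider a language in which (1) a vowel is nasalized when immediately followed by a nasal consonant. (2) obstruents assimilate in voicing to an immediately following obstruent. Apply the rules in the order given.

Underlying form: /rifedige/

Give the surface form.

[rifedige]

Rule 1: no segment meets the rule's conditions; no change.
After rule 1: rifedige
Rule 2: no segment meets the rule's conditions; no change.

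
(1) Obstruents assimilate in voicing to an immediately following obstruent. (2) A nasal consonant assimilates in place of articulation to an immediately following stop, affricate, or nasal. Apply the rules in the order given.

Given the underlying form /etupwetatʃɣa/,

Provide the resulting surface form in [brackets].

Rule 1: /tʃ/ before /ɣ/ (voiced) → [dʒ]
After rule 1: etupwetadʒɣa
Rule 2: no segment meets the rule's conditions; no change.

[etupwetadʒɣa]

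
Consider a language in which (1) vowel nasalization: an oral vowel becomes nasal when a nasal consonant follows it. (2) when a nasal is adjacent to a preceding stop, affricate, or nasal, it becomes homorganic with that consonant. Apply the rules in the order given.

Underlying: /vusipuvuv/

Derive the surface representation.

Rule 1: no segment meets the rule's conditions; no change.
After rule 1: vusipuvuv
Rule 2: no segment meets the rule's conditions; no change.

[vusipuvuv]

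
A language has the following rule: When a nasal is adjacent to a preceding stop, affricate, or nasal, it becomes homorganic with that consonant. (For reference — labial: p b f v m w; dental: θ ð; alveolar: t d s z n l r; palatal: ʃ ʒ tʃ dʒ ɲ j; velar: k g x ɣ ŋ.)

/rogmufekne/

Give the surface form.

/m/ after /g/ (velar) → [ŋ]
/n/ after /k/ (velar) → [ŋ]

[rogŋufekŋe]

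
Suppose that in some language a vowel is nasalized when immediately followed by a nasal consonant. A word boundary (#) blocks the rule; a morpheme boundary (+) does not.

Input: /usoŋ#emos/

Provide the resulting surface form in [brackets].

/o/ before nasal /ŋ/ → [õ]
/e/ before nasal /m/ → [ẽ]

[usõŋ#ẽmos]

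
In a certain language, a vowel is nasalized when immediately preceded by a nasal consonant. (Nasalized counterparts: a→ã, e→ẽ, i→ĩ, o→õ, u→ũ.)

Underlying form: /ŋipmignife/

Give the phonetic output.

[ŋĩpmĩgnĩfe]

/i/ after nasal /ŋ/ → [ĩ]
/i/ after nasal /m/ → [ĩ]
/i/ after nasal /n/ → [ĩ]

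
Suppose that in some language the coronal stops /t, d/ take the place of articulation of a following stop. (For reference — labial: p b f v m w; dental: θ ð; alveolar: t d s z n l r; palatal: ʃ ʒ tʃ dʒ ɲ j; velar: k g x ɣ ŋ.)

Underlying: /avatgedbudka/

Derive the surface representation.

[avakgebbugka]

/t/ before /g/ (velar) → [k]
/d/ before /b/ (labial) → [b]
/d/ before /k/ (velar) → [g]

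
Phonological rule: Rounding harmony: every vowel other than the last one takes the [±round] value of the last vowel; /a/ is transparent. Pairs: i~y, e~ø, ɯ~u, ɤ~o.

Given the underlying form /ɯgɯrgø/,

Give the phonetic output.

/ɯ/ harmonizes with /ø/ ([+round]) → [u]
/ɯ/ harmonizes with /ø/ ([+round]) → [u]

[ugurgø]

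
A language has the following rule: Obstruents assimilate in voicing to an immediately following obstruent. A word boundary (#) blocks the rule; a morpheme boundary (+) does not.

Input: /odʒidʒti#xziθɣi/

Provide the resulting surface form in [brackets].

[odʒitʃti#ɣziðɣi]

/dʒ/ before /t/ (voiceless) → [tʃ]
/x/ before /z/ (voiced) → [ɣ]
/θ/ before /ɣ/ (voiced) → [ð]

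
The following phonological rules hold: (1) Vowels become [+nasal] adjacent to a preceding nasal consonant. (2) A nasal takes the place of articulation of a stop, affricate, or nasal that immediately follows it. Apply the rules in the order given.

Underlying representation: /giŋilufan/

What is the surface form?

[giŋĩlufan]

Rule 1: /i/ after nasal /ŋ/ → [ĩ]
After rule 1: giŋĩlufan
Rule 2: no segment meets the rule's conditions; no change.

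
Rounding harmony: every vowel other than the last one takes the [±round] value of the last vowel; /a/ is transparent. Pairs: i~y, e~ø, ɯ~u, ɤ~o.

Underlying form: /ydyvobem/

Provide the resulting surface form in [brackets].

/y/ harmonizes with /e/ ([-round]) → [i]
/y/ harmonizes with /e/ ([-round]) → [i]
/o/ harmonizes with /e/ ([-round]) → [ɤ]

[idivɤbem]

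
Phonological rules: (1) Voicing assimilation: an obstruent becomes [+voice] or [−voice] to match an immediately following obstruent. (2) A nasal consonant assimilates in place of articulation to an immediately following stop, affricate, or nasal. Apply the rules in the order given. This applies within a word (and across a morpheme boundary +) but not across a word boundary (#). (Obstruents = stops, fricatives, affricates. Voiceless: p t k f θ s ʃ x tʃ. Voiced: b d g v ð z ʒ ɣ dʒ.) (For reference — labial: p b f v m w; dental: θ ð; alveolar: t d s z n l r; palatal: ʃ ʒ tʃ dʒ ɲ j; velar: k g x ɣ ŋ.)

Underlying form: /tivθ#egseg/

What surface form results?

[tifθ#ekseg]

Rule 1: /v/ before /θ/ (voiceless) → [f]
Rule 1: /g/ before /s/ (voiceless) → [k]
After rule 1: tifθ#ekseg
Rule 2: no segment meets the rule's conditions; no change.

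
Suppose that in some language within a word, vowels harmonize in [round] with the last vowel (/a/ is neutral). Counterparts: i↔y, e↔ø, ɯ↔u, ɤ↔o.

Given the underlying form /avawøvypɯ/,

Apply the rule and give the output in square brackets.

/ø/ harmonizes with /ɯ/ ([-round]) → [e]
/y/ harmonizes with /ɯ/ ([-round]) → [i]

[avawevipɯ]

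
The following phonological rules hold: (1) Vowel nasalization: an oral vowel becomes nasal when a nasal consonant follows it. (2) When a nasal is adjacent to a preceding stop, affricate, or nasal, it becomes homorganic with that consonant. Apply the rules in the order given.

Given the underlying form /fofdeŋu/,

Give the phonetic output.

Rule 1: /e/ before nasal /ŋ/ → [ẽ]
After rule 1: fofdẽŋu
Rule 2: no segment meets the rule's conditions; no change.

[fofdẽŋu]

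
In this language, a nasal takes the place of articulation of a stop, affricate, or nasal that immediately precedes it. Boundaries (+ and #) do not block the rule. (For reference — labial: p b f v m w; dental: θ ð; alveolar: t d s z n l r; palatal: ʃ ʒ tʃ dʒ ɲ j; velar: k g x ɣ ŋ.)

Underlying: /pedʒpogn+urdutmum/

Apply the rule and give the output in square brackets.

/n/ after /g/ (velar) → [ŋ]
/m/ after /t/ (alveolar) → [n]

[pedʒpogŋ+urdutnum]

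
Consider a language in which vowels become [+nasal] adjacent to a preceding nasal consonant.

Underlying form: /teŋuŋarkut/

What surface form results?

[teŋũŋãrkut]

/u/ after nasal /ŋ/ → [ũ]
/a/ after nasal /ŋ/ → [ã]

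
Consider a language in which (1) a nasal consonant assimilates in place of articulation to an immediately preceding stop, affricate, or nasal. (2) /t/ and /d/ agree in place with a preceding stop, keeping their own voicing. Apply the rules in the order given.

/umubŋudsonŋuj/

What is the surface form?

[umubmudsonnuj]

Rule 1: /ŋ/ after /b/ (labial) → [m]
Rule 1: /ŋ/ after /n/ (alveolar) → [n]
After rule 1: umubmudsonnuj
Rule 2: no segment meets the rule's conditions; no change.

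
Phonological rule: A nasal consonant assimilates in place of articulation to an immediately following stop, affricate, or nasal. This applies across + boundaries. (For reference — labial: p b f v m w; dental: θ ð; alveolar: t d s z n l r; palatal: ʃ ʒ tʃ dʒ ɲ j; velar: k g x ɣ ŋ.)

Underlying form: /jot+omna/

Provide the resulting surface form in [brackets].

[jot+onna]

/m/ before /n/ (alveolar) → [n]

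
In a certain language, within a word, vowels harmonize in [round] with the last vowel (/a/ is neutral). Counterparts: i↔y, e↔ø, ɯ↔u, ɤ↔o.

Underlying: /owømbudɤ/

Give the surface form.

/o/ harmonizes with /ɤ/ ([-round]) → [ɤ]
/ø/ harmonizes with /ɤ/ ([-round]) → [e]
/u/ harmonizes with /ɤ/ ([-round]) → [ɯ]

[ɤwembɯdɤ]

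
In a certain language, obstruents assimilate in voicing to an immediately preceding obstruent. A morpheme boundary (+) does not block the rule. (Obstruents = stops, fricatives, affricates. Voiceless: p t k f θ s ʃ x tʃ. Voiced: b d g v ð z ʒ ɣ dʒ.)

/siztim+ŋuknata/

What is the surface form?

[sizdim+ŋuknata]

/t/ after /z/ (voiced) → [d]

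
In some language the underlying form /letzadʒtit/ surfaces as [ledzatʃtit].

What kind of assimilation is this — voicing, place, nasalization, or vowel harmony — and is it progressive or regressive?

voicing assimilation, regressive

/t/→[d] /dʒ/→[tʃ].
Each target copies a feature from the following segment, so the direction is regressive.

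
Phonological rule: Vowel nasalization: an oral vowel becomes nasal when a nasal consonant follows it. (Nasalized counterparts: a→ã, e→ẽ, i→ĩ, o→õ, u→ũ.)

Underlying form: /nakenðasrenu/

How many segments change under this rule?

/e/ before nasal /n/ → [ẽ]
/e/ before nasal /n/ → [ẽ]
2 segments change.

2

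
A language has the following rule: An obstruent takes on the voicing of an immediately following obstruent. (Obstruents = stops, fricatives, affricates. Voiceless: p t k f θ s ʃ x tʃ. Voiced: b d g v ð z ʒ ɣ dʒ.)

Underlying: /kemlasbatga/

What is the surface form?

[kemlazbadga]

/s/ before /b/ (voiced) → [z]
/t/ before /g/ (voiced) → [d]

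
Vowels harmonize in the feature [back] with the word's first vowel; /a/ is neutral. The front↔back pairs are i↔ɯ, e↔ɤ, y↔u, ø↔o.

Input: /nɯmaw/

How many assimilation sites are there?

0

No segment meets the rule's conditions.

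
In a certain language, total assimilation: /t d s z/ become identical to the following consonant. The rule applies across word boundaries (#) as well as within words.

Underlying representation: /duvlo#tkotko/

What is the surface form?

[duvlo#kkokko]

/t/ before /k/ → [k] (total assimilation)
/t/ before /k/ → [k] (total assimilation)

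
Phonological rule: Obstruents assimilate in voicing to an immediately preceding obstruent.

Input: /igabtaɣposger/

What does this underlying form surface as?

/t/ after /b/ (voiced) → [d]
/p/ after /ɣ/ (voiced) → [b]
/g/ after /s/ (voiceless) → [k]

[igabdaɣbosker]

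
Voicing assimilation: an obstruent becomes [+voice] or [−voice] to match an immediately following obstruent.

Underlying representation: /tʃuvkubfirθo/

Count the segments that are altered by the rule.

/v/ before /k/ (voiceless) → [f]
/b/ before /f/ (voiceless) → [p]
2 segments change.

2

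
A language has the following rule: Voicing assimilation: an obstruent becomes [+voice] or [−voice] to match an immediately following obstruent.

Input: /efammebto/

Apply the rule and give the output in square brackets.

/b/ before /t/ (voiceless) → [p]

[efammepto]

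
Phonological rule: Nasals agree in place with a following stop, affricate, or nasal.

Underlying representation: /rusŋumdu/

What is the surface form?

/m/ before /d/ (alveolar) → [n]

[rusŋundu]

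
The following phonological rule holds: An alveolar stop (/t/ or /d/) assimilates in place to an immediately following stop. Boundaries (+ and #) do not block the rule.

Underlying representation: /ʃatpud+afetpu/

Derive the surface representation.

/t/ before /p/ (labial) → [p]
/t/ before /p/ (labial) → [p]

[ʃappud+afeppu]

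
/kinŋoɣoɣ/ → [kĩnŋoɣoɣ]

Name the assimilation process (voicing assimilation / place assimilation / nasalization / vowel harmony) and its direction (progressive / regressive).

/i/→[ĩ].
Each target copies a feature from the following segment, so the direction is regressive.

nasalization, regressive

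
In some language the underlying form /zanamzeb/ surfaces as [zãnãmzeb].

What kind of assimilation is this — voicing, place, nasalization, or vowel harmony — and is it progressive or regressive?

nasalization, regressive

/a/→[ã] /a/→[ã].
Each target copies a feature from the following segment, so the direction is regressive.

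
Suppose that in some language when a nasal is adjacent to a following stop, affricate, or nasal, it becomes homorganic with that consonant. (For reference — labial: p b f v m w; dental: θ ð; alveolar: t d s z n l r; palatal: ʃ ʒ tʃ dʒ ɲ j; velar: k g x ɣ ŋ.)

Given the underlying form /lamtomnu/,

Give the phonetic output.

/m/ before /t/ (alveolar) → [n]
/m/ before /n/ (alveolar) → [n]

[lantonnu]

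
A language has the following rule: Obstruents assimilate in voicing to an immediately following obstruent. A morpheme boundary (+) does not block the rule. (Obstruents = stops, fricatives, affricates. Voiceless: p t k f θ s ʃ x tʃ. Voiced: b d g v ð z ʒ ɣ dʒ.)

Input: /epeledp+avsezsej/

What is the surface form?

[epeletp+afsessej]

/d/ before /p/ (voiceless) → [t]
/v/ before /s/ (voiceless) → [f]
/z/ before /s/ (voiceless) → [s]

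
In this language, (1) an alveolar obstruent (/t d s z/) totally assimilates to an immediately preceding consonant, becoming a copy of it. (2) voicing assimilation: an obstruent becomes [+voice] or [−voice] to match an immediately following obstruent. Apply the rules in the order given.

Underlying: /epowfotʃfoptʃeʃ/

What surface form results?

Rule 1: no segment meets the rule's conditions; no change.
After rule 1: epowfotʃfoptʃeʃ
Rule 2: no segment meets the rule's conditions; no change.

[epowfotʃfoptʃeʃ]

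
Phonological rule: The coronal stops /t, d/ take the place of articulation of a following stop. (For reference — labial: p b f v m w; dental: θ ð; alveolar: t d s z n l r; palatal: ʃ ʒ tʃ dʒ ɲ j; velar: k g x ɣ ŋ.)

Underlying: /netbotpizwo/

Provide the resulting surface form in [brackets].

[nepboppizwo]

/t/ before /b/ (labial) → [p]
/t/ before /p/ (labial) → [p]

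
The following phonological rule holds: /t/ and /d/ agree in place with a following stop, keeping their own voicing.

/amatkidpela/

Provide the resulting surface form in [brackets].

[amakkibpela]

/t/ before /k/ (velar) → [k]
/d/ before /p/ (labial) → [b]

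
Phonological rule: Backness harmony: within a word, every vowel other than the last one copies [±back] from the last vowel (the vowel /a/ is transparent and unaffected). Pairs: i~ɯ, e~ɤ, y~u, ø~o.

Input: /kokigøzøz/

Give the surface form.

/o/ harmonizes with /ø/ ([-back]) → [ø]

[køkigøzøz]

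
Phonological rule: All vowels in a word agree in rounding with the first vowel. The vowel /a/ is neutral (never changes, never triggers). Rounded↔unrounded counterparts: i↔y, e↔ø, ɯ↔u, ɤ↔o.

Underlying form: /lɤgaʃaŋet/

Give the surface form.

[lɤgaʃaŋet]

no segment meets the rule's conditions; no change.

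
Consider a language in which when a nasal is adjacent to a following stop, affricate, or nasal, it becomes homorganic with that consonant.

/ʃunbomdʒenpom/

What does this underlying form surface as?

/n/ before /b/ (labial) → [m]
/m/ before /dʒ/ (palatal) → [ɲ]
/n/ before /p/ (labial) → [m]

[ʃumboɲdʒempom]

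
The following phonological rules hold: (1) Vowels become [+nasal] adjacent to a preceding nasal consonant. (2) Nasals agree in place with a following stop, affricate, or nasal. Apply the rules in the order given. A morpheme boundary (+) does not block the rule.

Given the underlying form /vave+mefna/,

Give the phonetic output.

[vave+mẽfnã]

Rule 1: /e/ after nasal /m/ → [ẽ]
Rule 1: /a/ after nasal /n/ → [ã]
After rule 1: vave+mẽfnã
Rule 2: no segment meets the rule's conditions; no change.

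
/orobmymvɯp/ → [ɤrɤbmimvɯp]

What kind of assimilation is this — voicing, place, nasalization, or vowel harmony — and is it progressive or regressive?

vowel harmony, regressive

/o/→[ɤ] /o/→[ɤ] /y/→[i].
Vowels agree with the last vowel, so the harmony is regressive.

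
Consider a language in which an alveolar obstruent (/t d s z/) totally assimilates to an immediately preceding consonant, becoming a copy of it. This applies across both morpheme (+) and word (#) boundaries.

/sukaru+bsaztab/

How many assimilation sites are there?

2

/s/ after /b/ → [b] (total assimilation)
/t/ after /z/ → [z] (total assimilation)
2 segments change.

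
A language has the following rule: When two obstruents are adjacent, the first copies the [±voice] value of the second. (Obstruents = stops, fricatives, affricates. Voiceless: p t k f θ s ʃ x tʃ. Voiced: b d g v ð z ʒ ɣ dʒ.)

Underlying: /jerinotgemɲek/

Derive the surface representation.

[jerinodgemɲek]

/t/ before /g/ (voiced) → [d]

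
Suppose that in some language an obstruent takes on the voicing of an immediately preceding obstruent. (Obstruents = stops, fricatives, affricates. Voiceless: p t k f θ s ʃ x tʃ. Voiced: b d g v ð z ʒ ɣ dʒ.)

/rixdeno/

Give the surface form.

[rixteno]

/d/ after /x/ (voiceless) → [t]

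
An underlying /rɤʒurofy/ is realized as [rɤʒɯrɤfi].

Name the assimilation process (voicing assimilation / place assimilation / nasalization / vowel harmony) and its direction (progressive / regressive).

vowel harmony, progressive

/u/→[ɯ] /o/→[ɤ] /y/→[i].
Vowels agree with the first vowel, so the harmony is progressive.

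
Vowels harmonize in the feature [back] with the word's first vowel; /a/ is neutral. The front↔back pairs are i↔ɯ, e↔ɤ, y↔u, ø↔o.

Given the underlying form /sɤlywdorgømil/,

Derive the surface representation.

[sɤluwdorgomɯl]

/y/ harmonizes with /ɤ/ ([+back]) → [u]
/ø/ harmonizes with /ɤ/ ([+back]) → [o]
/i/ harmonizes with /ɤ/ ([+back]) → [ɯ]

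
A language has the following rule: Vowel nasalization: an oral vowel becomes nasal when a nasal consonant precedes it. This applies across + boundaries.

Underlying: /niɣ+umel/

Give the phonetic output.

/i/ after nasal /n/ → [ĩ]
/e/ after nasal /m/ → [ẽ]

[nĩɣ+umẽl]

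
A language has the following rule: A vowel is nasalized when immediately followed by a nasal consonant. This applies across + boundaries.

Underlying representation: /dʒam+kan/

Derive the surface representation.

/a/ before nasal /m/ → [ã]
/a/ before nasal /n/ → [ã]

[dʒãm+kãn]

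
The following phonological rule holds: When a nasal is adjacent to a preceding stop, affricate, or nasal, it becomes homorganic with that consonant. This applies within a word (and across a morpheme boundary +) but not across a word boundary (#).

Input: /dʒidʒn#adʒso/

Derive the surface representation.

/n/ after /dʒ/ (palatal) → [ɲ]

[dʒidʒɲ#adʒso]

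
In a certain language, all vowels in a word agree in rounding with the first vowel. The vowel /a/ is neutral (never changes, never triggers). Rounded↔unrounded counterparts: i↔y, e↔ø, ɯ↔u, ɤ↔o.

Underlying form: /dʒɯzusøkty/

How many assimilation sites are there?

/u/ harmonizes with /ɯ/ ([-round]) → [ɯ]
/ø/ harmonizes with /ɯ/ ([-round]) → [e]
/y/ harmonizes with /ɯ/ ([-round]) → [i]
3 segments change.

3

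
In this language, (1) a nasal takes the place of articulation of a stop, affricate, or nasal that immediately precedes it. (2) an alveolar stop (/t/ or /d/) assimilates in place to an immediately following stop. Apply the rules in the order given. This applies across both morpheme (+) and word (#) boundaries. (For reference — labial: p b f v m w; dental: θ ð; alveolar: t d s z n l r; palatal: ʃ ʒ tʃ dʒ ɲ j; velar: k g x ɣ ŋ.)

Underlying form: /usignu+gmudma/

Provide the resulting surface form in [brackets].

Rule 1: /n/ after /g/ (velar) → [ŋ]
Rule 1: /m/ after /g/ (velar) → [ŋ]
Rule 1: /m/ after /d/ (alveolar) → [n]
After rule 1: usigŋu+gŋudna
Rule 2: no segment meets the rule's conditions; no change.

[usigŋu+gŋudna]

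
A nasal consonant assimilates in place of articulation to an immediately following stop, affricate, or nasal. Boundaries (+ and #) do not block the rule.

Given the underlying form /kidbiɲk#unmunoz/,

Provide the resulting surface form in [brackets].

/ɲ/ before /k/ (velar) → [ŋ]
/n/ before /m/ (labial) → [m]

[kidbiŋk#ummunoz]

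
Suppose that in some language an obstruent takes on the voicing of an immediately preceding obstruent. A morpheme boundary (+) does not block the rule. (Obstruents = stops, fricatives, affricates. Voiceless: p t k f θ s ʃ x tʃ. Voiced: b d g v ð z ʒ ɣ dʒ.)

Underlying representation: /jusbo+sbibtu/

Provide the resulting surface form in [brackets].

[juspo+spibdu]

/b/ after /s/ (voiceless) → [p]
/b/ after /s/ (voiceless) → [p]
/t/ after /b/ (voiced) → [d]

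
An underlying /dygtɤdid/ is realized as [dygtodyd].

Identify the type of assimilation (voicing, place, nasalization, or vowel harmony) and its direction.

vowel harmony, progressive

/ɤ/→[o] /i/→[y].
Vowels agree with the first vowel, so the harmony is progressive.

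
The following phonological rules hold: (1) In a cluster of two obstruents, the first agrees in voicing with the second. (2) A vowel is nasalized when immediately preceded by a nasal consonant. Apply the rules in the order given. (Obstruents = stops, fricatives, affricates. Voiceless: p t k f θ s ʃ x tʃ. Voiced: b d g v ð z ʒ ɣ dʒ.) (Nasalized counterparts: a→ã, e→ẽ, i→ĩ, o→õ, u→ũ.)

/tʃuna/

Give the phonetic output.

Rule 1: no segment meets the rule's conditions; no change.
After rule 1: tʃuna
Rule 2: /a/ after nasal /n/ → [ã]

[tʃunã]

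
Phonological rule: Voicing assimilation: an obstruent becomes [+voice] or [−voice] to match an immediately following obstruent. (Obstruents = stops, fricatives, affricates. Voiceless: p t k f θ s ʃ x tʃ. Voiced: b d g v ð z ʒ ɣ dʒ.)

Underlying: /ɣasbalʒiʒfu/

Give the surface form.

[ɣazbalʒiʃfu]

/s/ before /b/ (voiced) → [z]
/ʒ/ before /f/ (voiceless) → [ʃ]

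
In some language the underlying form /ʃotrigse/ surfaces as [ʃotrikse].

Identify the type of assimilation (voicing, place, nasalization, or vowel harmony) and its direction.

/g/→[k].
Each target copies a feature from the following segment, so the direction is regressive.

voicing assimilation, regressive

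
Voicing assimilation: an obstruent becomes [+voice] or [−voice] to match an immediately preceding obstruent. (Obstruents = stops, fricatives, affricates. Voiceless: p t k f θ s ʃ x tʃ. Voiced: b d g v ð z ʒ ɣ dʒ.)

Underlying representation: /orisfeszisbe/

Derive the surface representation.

[orisfessispe]

/z/ after /s/ (voiceless) → [s]
/b/ after /s/ (voiceless) → [p]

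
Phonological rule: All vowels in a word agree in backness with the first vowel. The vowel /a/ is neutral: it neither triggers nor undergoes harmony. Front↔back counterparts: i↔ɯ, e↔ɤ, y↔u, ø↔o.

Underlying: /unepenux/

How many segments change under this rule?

2

/e/ harmonizes with /u/ ([+back]) → [ɤ]
/e/ harmonizes with /u/ ([+back]) → [ɤ]
2 segments change.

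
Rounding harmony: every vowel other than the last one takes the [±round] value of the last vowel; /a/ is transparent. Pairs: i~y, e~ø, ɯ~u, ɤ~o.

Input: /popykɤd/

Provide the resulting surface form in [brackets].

[pɤpikɤd]

/o/ harmonizes with /ɤ/ ([-round]) → [ɤ]
/y/ harmonizes with /ɤ/ ([-round]) → [i]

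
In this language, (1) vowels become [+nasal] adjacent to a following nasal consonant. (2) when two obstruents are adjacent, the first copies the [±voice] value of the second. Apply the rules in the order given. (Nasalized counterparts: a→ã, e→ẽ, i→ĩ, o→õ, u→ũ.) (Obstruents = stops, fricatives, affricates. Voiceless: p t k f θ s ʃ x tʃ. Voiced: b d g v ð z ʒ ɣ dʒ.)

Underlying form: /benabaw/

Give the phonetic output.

[bẽnabaw]

Rule 1: /e/ before nasal /n/ → [ẽ]
After rule 1: bẽnabaw
Rule 2: no segment meets the rule's conditions; no change.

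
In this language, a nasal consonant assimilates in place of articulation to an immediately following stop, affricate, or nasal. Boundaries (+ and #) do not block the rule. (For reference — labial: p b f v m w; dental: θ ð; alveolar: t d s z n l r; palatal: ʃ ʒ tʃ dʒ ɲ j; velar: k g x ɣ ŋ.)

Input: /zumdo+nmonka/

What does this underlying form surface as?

[zundo+mmoŋka]

/m/ before /d/ (alveolar) → [n]
/n/ before /m/ (labial) → [m]
/n/ before /k/ (velar) → [ŋ]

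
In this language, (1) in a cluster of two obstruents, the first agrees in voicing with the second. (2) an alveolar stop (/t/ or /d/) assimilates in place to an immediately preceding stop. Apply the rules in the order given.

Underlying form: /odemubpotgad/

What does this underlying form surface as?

[odemuppodgad]

Rule 1: /b/ before /p/ (voiceless) → [p]
Rule 1: /t/ before /g/ (voiced) → [d]
After rule 1: odemuppodgad
Rule 2: no segment meets the rule's conditions; no change.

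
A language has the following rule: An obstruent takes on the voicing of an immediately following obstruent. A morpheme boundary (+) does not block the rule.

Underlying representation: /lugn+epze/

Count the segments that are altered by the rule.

1

/p/ before /z/ (voiced) → [b]
1 segment changes.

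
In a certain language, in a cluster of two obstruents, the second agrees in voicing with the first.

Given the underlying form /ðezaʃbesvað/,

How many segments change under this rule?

2

/b/ after /ʃ/ (voiceless) → [p]
/v/ after /s/ (voiceless) → [f]
2 segments change.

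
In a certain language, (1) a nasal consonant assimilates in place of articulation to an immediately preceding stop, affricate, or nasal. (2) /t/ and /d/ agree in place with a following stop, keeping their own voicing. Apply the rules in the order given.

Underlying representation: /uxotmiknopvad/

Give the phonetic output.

Rule 1: /m/ after /t/ (alveolar) → [n]
Rule 1: /n/ after /k/ (velar) → [ŋ]
After rule 1: uxotnikŋopvad
Rule 2: no segment meets the rule's conditions; no change.

[uxotnikŋopvad]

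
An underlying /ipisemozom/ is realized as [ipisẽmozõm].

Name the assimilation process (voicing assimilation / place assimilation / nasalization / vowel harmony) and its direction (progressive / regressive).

nasalization, regressive

/e/→[ẽ] /o/→[õ].
Each target copies a feature from the following segment, so the direction is regressive.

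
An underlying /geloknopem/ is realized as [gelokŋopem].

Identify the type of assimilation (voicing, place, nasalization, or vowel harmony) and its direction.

/n/→[ŋ].
Each target copies a feature from the preceding segment, so the direction is progressive.

place assimilation, progressive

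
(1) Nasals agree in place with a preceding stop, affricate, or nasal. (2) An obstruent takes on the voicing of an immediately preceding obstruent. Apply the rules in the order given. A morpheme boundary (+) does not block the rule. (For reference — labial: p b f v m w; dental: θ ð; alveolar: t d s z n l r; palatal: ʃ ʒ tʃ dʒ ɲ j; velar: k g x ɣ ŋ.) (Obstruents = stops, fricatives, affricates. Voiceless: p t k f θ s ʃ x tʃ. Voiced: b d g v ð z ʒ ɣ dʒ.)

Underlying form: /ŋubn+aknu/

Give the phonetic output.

[ŋubm+akŋu]

Rule 1: /n/ after /b/ (labial) → [m]
Rule 1: /n/ after /k/ (velar) → [ŋ]
After rule 1: ŋubm+akŋu
Rule 2: no segment meets the rule's conditions; no change.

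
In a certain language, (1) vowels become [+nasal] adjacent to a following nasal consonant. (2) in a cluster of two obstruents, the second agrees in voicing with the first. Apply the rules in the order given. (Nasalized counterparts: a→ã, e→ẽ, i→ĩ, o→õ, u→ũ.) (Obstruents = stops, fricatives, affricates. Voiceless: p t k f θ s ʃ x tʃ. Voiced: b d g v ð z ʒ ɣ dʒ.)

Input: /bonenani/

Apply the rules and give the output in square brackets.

Rule 1: /o/ before nasal /n/ → [õ]
Rule 1: /e/ before nasal /n/ → [ẽ]
Rule 1: /a/ before nasal /n/ → [ã]
After rule 1: bõnẽnãni
Rule 2: no segment meets the rule's conditions; no change.

[bõnẽnãni]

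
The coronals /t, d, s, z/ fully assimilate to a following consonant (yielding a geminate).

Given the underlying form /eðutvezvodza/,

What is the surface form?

[eðuvvevvozza]

/t/ before /v/ → [v] (total assimilation)
/z/ before /v/ → [v] (total assimilation)
/d/ before /z/ → [z] (total assimilation)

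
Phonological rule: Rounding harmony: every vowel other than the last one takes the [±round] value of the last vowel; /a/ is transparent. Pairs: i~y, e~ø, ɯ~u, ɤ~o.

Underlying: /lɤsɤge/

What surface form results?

no segment meets the rule's conditions; no change.

[lɤsɤge]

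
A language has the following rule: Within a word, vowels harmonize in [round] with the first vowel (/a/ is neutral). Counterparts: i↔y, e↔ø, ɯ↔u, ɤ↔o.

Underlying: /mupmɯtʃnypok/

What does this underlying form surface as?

[mupmutʃnypok]

/ɯ/ harmonizes with /u/ ([+round]) → [u]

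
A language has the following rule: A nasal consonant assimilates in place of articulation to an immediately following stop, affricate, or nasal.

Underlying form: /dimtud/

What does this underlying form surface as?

/m/ before /t/ (alveolar) → [n]

[dintud]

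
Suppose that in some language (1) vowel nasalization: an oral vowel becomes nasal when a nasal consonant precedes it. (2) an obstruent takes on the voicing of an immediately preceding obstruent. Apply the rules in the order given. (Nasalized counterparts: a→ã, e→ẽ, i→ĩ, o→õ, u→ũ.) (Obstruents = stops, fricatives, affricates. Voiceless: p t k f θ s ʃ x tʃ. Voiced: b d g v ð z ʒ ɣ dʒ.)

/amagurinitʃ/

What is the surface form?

[amãgurinĩtʃ]

Rule 1: /a/ after nasal /m/ → [ã]
Rule 1: /i/ after nasal /n/ → [ĩ]
After rule 1: amãgurinĩtʃ
Rule 2: no segment meets the rule's conditions; no change.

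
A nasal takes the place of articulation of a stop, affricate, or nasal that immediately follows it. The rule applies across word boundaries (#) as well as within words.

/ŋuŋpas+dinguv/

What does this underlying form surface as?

/ŋ/ before /p/ (labial) → [m]
/n/ before /g/ (velar) → [ŋ]

[ŋumpas+diŋguv]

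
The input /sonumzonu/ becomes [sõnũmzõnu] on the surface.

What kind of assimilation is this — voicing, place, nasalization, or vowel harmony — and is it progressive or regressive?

nasalization, regressive

/o/→[õ] /u/→[ũ] /o/→[õ].
Each target copies a feature from the following segment, so the direction is regressive.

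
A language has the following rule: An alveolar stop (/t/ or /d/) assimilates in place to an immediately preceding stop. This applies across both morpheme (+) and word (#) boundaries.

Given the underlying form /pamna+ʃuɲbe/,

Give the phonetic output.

no segment meets the rule's conditions; no change.

[pamna+ʃuɲbe]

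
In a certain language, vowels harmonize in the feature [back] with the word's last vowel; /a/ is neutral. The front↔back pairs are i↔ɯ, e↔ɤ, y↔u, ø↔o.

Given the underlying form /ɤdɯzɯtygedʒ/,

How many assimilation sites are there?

/ɤ/ harmonizes with /e/ ([-back]) → [e]
/ɯ/ harmonizes with /e/ ([-back]) → [i]
/ɯ/ harmonizes with /e/ ([-back]) → [i]
3 segments change.

3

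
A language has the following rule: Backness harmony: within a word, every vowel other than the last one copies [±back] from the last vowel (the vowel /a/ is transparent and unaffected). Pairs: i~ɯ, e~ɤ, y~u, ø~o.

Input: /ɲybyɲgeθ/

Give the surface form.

no segment meets the rule's conditions; no change.

[ɲybyɲgeθ]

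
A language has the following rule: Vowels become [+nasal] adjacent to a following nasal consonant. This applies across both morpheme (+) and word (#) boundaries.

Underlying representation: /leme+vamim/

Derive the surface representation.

/e/ before nasal /m/ → [ẽ]
/a/ before nasal /m/ → [ã]
/i/ before nasal /m/ → [ĩ]

[lẽme+vãmĩm]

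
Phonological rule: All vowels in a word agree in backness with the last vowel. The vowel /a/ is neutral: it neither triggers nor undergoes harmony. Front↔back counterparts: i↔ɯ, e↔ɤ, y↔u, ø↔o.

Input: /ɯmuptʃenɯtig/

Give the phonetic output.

[imyptʃenitig]

/ɯ/ harmonizes with /i/ ([-back]) → [i]
/u/ harmonizes with /i/ ([-back]) → [y]
/ɯ/ harmonizes with /i/ ([-back]) → [i]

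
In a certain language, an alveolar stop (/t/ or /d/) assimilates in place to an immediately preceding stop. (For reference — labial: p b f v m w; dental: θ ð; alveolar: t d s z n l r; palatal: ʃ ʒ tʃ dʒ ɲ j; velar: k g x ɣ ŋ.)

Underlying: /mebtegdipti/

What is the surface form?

/t/ after /b/ (labial) → [p]
/d/ after /g/ (velar) → [g]
/t/ after /p/ (labial) → [p]

[mebpeggippi]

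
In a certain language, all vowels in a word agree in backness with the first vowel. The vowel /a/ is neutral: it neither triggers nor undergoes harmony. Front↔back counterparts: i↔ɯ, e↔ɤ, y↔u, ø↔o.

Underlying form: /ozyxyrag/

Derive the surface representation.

[ozuxurag]

/y/ harmonizes with /o/ ([+back]) → [u]
/y/ harmonizes with /o/ ([+back]) → [u]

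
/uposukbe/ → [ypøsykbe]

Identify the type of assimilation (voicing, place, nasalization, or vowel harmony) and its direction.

vowel harmony, regressive

/u/→[y] /o/→[ø] /u/→[y].
Vowels agree with the last vowel, so the harmony is regressive.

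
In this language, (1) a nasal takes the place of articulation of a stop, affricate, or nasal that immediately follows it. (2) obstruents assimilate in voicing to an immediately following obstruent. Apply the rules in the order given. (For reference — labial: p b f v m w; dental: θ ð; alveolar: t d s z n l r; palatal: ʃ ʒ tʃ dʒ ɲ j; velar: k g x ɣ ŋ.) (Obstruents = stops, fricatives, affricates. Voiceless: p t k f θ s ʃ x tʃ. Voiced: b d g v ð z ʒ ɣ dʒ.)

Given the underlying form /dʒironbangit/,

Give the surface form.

Rule 1: /n/ before /b/ (labial) → [m]
Rule 1: /n/ before /g/ (velar) → [ŋ]
After rule 1: dʒirombaŋgit
Rule 2: no segment meets the rule's conditions; no change.

[dʒirombaŋgit]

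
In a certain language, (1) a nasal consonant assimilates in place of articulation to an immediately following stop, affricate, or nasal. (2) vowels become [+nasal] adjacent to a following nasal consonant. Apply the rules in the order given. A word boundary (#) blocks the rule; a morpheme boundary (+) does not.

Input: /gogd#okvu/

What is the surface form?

Rule 1: no segment meets the rule's conditions; no change.
After rule 1: gogd#okvu
Rule 2: no segment meets the rule's conditions; no change.

[gogd#okvu]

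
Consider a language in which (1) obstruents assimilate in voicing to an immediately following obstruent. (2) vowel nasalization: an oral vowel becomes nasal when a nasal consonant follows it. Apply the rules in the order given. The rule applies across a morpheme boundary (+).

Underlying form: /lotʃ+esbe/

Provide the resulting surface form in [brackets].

[lotʃ+ezbe]

Rule 1: /s/ before /b/ (voiced) → [z]
After rule 1: lotʃ+ezbe
Rule 2: no segment meets the rule's conditions; no change.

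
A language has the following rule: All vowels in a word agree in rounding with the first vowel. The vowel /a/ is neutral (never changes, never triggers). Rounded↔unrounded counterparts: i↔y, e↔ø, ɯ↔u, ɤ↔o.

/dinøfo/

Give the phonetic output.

[dinefɤ]

/ø/ harmonizes with /i/ ([-round]) → [e]
/o/ harmonizes with /i/ ([-round]) → [ɤ]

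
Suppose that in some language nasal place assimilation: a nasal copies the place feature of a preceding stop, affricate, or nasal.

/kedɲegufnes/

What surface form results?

/ɲ/ after /d/ (alveolar) → [n]

[kednegufnes]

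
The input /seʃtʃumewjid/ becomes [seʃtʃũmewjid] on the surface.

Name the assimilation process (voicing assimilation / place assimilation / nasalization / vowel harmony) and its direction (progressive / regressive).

/u/→[ũ].
Each target copies a feature from the following segment, so the direction is regressive.

nasalization, regressive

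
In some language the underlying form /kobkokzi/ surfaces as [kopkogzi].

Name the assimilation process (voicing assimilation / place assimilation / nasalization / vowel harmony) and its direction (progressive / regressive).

/b/→[p] /k/→[g].
Each target copies a feature from the following segment, so the direction is regressive.

voicing assimilation, regressive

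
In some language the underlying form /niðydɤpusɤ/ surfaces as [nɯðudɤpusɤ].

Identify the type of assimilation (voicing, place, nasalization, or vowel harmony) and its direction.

vowel harmony, regressive

/i/→[ɯ] /y/→[u].
Vowels agree with the last vowel, so the harmony is regressive.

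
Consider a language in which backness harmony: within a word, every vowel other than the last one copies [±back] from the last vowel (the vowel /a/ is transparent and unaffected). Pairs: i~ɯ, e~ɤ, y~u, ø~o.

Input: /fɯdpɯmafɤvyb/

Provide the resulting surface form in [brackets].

[fidpimafevyb]

/ɯ/ harmonizes with /y/ ([-back]) → [i]
/ɯ/ harmonizes with /y/ ([-back]) → [i]
/ɤ/ harmonizes with /y/ ([-back]) → [e]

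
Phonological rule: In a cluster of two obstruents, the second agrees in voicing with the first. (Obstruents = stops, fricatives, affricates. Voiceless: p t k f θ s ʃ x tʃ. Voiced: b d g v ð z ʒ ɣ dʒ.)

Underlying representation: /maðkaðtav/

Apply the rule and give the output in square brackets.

/k/ after /ð/ (voiced) → [g]
/t/ after /ð/ (voiced) → [d]

[maðgaðdav]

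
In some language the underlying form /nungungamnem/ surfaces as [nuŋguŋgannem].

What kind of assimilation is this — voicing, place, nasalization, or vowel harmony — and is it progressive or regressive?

place assimilation, regressive

/n/→[ŋ] /n/→[ŋ] /m/→[n].
Each target copies a feature from the following segment, so the direction is regressive.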